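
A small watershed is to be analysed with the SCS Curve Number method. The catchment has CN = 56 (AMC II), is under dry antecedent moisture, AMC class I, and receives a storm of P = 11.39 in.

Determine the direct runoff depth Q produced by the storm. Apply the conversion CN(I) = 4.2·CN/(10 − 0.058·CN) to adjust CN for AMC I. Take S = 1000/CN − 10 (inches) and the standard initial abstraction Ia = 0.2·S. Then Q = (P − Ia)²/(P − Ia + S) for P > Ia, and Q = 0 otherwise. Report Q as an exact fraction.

Q = 12641179489/5695265100 in ≈ 2.220 in

Adjust CN=56 to AMC I: 4.2·56/(10 − 0.058·56) → (1176/5) ÷ (844/125) = 7350/211 ≈ 34.834
Max retention: S = 1000/(7350/211) − 10 = 2750/147 in (≈ 18.707 in)
Ia = 0.2S: 0.2·18.707 = 3.741 in (exactly 550/147)
P − Ia = 11.390 − 3.741 = 112433/14700 ≈ 7.649 in (> 0, runoff occurs)
Runoff Q = (P−Ia)²/(P−Ia+S) = (7.649)²/(7.649+18.707) = 12641179489/5695265100 ≈ 2.220 in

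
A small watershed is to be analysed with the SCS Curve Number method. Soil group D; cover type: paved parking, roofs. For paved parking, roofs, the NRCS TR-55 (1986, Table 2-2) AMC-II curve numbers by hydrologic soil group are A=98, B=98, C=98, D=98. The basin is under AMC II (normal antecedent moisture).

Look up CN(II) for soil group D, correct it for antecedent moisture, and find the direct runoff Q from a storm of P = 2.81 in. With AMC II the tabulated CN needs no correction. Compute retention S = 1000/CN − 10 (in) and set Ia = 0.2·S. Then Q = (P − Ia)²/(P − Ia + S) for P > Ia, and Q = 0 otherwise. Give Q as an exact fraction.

NRCS table: paved parking, roofs, soil group D → CN(II) = 98
CN(II) = 98; AMC II needs no correction.
Retention S: 1000/CN − 10 with CN=98.000 → S = 10/49 ≈ 0.204 in
Initial abstraction Ia = S/5 = (10/49)/5 = 2/49 ≈ 0.041 in
Excess rainfall: 2.810 − 0.041 = 2.769 in; P > Ia so Q > 0
Q = (13569/4900)²/((13569/4900) + 10/49) = (184117761/24010000)/(14569/4900) = 184117761/71388100 in ≈ 2.579 in

Q = 184117761/71388100 in ≈ 2.579 in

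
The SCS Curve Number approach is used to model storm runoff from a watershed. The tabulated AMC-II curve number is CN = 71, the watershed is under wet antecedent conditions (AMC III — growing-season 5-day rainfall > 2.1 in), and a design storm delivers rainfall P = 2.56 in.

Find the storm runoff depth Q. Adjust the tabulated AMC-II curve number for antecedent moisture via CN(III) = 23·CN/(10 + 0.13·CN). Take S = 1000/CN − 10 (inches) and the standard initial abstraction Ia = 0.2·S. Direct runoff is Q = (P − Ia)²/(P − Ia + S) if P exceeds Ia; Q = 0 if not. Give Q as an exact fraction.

Q = 506385009/414659525 in ≈ 1.221 in

Wet (AMC III): CN(III) = 23·71/(10 + 0.13·71) = 1633/(1923/100) = 163300/1923 ≈ 84.919
Max retention: S = 1000/(163300/1923) − 10 = 2900/1633 in (≈ 1.776 in)
Initial abstraction Ia = S/5 = (2900/1633)/5 = 580/1633 ≈ 0.355 in
Excess rainfall: 2.560 − 0.355 = 2.205 in; P > Ia so Q > 0
Q: (90012/40825)² ÷ (162512/40825) = 506385009/414659525 in (≈ 1.221 in)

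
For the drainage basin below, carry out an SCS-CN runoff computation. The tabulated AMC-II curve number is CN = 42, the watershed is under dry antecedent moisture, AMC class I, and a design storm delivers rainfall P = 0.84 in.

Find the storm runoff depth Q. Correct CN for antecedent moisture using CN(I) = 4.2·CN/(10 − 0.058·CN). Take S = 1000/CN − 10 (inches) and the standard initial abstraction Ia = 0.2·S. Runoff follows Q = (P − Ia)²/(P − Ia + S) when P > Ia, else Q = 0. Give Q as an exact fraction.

Q = 0 in ≈ 0.000 in

Dry (AMC I): CN(I) = 4.2·42/(10 − 0.058·42) = (882/5)/(1891/250) = 44100/1891 ≈ 23.321
Retention S: 1000/CN − 10 with CN=23.321 → S = 14500/441 ≈ 32.880 in
Ia = 0.2S: 0.2·32.880 = 6.576 in (exactly 2900/441)
P = 0.840 ≤ Ia = 6.576 in: entire storm abstracted, Q = 0.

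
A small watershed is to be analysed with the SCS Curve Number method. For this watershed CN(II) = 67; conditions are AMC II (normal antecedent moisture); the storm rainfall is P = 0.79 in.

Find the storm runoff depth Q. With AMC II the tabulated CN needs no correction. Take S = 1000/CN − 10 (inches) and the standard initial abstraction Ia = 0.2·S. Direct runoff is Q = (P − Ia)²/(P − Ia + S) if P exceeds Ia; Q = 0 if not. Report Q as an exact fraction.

Q = 0 in ≈ 0.000 in

AMC II — tabulated CN = 67 applies directly.
S = 1000/67 − 10 = 330/67 in ≈ 4.925 in
Ia = 0.2·(330/67) = 66/67 in ≈ 0.985 in
P = 0.790 ≤ Ia = 0.985 in: entire storm abstracted, Q = 0.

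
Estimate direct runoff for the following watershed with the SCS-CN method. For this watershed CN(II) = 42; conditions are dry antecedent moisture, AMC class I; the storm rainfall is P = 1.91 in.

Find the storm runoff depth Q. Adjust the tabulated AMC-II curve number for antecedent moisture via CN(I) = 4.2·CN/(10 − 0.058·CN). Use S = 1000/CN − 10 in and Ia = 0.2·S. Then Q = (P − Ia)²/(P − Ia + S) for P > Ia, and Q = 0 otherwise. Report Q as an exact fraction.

Adjust CN=42 to AMC I: 4.2·42/(10 − 0.058·42) → (882/5) ÷ (1891/250) = 44100/1891 ≈ 23.321
Retention S: 1000/CN − 10 with CN=23.321 → S = 14500/441 ≈ 32.880 in
Ia = 0.2·(14500/441) = 2900/441 in ≈ 6.576 in
P = 1.910 ≤ Ia = 6.576 in: entire storm abstracted, Q = 0.

Q = 0 in ≈ 0.000 in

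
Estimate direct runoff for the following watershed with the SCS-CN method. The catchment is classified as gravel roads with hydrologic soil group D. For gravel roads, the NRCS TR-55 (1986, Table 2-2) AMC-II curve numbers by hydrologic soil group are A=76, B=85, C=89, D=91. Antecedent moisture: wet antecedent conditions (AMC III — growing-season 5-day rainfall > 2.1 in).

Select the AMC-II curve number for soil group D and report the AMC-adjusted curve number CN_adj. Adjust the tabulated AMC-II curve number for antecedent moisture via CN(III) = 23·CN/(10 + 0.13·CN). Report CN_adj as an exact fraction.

NRCS table: gravel roads, soil group D → CN(II) = 91
Adjust CN=91 to AMC III: 23·91/(10 + 0.13·91) → 2093 ÷ (2183/100) = 209300/2183 ≈ 95.877

CN_adj = 209300/2183 ≈ 95.877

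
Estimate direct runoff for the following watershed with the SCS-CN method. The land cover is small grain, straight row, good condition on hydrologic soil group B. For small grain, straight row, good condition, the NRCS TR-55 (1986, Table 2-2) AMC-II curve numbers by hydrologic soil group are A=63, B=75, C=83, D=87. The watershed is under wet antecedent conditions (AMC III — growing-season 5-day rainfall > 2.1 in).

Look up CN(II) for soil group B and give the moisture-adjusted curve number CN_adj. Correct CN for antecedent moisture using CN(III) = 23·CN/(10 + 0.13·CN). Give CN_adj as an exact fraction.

CN_adj = 6900/79 ≈ 87.342

NRCS table: small grain, straight row, good condition, soil group B → CN(II) = 75
Wet (AMC III): CN(III) = 23·75/(10 + 0.13·75) = 1725/(79/4) = 6900/79 ≈ 87.342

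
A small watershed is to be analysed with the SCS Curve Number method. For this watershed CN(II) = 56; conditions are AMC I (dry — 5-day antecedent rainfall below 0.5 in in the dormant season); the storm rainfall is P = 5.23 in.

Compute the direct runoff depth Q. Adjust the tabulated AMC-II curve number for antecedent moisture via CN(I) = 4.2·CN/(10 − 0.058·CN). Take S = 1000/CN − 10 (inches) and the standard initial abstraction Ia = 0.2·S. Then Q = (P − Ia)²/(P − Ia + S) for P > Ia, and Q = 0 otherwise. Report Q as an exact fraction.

Q = 478778161/4364150700 in ≈ 0.110 in

CN(I) from CN(II)=56: (4.2·56)/(10 − 0.058·56) = 7350/211 ≈ 34.834
Max retention: S = 1000/(7350/211) − 10 = 2750/147 in (≈ 18.707 in)
Ia = 0.2S: 0.2·18.707 = 3.741 in (exactly 550/147)
Since P=5.230 > Ia=3.741: effective rainfall P−Ia = 21881/14700 in
Q = (21881/14700)²/((21881/14700) + 2750/147) = (478778161/216090000)/(296881/14700) = 478778161/4364150700 in ≈ 0.110 in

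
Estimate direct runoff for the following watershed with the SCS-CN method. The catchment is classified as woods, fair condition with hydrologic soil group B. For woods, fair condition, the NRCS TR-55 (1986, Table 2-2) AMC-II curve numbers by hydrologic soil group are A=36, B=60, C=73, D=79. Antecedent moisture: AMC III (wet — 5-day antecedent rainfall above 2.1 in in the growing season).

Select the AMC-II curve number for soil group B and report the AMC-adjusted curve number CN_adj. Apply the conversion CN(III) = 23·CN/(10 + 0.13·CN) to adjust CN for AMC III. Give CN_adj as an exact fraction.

CN_adj = 6900/89 ≈ 77.528

NRCS table: woods, fair condition, soil group B → CN(II) = 60
CN(III) from CN(II)=60: (23·60)/(10 + 0.13·60) = 6900/89 ≈ 77.528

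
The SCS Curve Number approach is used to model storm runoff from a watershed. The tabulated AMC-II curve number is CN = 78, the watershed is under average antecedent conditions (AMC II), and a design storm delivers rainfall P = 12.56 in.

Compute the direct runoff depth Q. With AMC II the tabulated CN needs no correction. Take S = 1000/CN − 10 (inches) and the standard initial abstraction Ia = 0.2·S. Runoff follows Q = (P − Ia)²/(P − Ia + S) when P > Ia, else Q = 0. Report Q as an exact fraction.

Q = 68398208/7042425 in ≈ 9.712 in

CN(II) = 78; AMC II needs no correction.
Max retention: S = 1000/78 − 10 = 110/39 in (≈ 2.821 in)
Ia = 0.2·(110/39) = 22/39 in ≈ 0.564 in
Excess rainfall: 12.560 − 0.564 = 11.996 in; P > Ia so Q > 0
Q: (11696/975)² ÷ (14446/975) = 68398208/7042425 in (≈ 9.712 in)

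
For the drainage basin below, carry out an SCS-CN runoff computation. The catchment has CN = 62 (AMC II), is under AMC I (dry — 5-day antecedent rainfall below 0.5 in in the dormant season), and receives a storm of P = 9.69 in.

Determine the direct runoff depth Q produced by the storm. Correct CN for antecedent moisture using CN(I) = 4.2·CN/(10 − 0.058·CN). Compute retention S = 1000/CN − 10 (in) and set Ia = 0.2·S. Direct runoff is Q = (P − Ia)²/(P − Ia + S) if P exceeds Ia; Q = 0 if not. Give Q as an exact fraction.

Q = 10227441619/4765385100 in ≈ 2.146 in

CN(I) from CN(II)=62: (4.2·62)/(10 − 0.058·62) = 65100/1601 ≈ 40.662
Max retention: S = 1000/(65100/1601) − 10 = 9500/651 in (≈ 14.593 in)
Ia = 0.2·(9500/651) = 1900/651 in ≈ 2.919 in
Excess rainfall: 9.690 − 2.919 = 6.771 in; P > Ia so Q > 0
Q = (440819/65100)²/((440819/65100) + 9500/651) = (194321390761/4238010000)/(1390819/65100) = 10227441619/4765385100 in ≈ 2.146 in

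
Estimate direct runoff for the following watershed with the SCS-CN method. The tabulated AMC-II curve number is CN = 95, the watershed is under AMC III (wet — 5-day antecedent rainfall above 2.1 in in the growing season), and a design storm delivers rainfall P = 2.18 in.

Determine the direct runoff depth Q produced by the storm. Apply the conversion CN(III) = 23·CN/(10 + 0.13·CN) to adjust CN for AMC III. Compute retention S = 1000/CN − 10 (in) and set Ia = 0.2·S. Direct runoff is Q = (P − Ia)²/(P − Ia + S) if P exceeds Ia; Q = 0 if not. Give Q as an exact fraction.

Q = 2174636689/1128181050 in ≈ 1.928 in

Wet (AMC III): CN(III) = 23·95/(10 + 0.13·95) = 2185/(447/20) = 43700/447 ≈ 97.763
S = 1000/(43700/447) − 10 = 100/437 in ≈ 0.229 in
Initial abstraction Ia = S/5 = (100/437)/5 = 20/437 ≈ 0.046 in
Since P=2.180 > Ia=0.046: effective rainfall P−Ia = 46633/21850 in
Q = (46633/21850)²/((46633/21850) + 100/437) = (2174636689/477422500)/(51633/21850) = 2174636689/1128181050 in ≈ 1.928 in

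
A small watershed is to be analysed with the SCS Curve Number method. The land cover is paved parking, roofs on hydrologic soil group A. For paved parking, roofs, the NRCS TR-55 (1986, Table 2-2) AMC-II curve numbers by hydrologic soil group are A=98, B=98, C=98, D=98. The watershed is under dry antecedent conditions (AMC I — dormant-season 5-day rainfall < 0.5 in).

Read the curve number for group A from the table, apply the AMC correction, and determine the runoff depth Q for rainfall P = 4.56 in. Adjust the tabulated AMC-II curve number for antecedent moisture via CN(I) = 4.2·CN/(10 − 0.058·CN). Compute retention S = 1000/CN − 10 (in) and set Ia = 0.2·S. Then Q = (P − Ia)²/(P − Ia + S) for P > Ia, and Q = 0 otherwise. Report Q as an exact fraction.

NRCS table: paved parking, roofs, soil group A → CN(II) = 98
Adjust CN=98 to AMC I: 4.2·98/(10 − 0.058·98) → (2058/5) ÷ (1079/250) = 102900/1079 ≈ 95.366
Max retention: S = 1000/(102900/1079) − 10 = 500/1029 in (≈ 0.486 in)
Initial abstraction Ia = S/5 = (500/1029)/5 = 100/1029 ≈ 0.097 in
P − Ia = 4.560 − 0.097 = 114806/25725 ≈ 4.463 in (> 0, runoff occurs)
Q: (114806/25725)² ÷ (127306/25725) = 6590208818/1637473425 in (≈ 4.025 in)

Q = 6590208818/1637473425 in ≈ 4.025 in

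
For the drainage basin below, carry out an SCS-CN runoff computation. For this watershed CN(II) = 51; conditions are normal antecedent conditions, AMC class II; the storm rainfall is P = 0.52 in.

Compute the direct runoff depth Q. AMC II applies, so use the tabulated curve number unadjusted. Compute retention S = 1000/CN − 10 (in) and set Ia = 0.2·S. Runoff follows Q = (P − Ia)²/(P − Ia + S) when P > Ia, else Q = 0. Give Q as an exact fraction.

Q = 0 in ≈ 0.000 in

CN(II) = 51; AMC II needs no correction.
Max retention: S = 1000/51 − 10 = 490/51 in (≈ 9.608 in)
Initial abstraction Ia = S/5 = (490/51)/5 = 98/51 ≈ 1.922 in
P = 0.520 ≤ Ia = 1.922 in: entire storm abstracted, Q = 0.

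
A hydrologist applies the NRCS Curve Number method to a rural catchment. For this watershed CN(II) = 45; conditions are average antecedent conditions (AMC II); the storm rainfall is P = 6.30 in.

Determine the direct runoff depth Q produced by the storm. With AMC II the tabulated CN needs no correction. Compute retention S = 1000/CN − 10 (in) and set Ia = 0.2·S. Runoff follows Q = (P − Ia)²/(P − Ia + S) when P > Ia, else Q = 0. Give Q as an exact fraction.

Q = 120409/130230 in ≈ 0.925 in

AMC II — tabulated CN = 45 applies directly.
S = 1000/45 − 10 = 110/9 in ≈ 12.222 in
Ia = 0.2S: 0.2·12.222 = 2.444 in (exactly 22/9)
Since P=6.300 > Ia=2.444: effective rainfall P−Ia = 347/90 in
Q: (347/90)² ÷ (1447/90) = 120409/130230 in (≈ 0.925 in)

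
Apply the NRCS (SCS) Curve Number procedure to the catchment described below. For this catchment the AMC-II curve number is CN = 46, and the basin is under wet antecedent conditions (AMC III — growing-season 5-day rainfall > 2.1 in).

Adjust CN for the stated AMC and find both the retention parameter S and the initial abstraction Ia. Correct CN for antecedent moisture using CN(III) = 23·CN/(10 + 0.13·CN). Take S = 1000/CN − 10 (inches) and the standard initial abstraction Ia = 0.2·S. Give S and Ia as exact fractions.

S = 2700/529 in ≈ 5.104 in; Ia = 540/529 in ≈ 1.021 in

CN(III) from CN(II)=46: (23·46)/(10 + 0.13·46) = 52900/799 ≈ 66.208
Retention S: 1000/CN − 10 with CN=66.208 → S = 2700/529 ≈ 5.104 in
Ia = 0.2·(2700/529) = 540/529 in ≈ 1.021 in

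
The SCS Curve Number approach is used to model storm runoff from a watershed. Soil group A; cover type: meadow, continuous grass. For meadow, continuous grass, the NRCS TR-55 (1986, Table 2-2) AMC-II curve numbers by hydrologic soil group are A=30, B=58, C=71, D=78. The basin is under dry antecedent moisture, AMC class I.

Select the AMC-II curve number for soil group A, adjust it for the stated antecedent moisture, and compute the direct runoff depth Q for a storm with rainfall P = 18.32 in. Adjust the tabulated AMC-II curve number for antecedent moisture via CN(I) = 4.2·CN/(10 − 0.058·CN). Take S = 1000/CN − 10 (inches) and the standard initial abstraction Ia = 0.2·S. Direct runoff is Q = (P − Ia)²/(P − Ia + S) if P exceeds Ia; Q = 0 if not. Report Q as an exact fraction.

Q = 1315442/1588725 in ≈ 0.828 in

NRCS table: meadow, continuous grass, soil group A → CN(II) = 30
Dry (AMC I): CN(I) = 4.2·30/(10 − 0.058·30) = 126/(413/50) = 900/59 ≈ 15.254
Max retention: S = 1000/(900/59) − 10 = 500/9 in (≈ 55.556 in)
Initial abstraction Ia = S/5 = (500/9)/5 = 100/9 ≈ 11.111 in
P − Ia = 18.320 − 11.111 = 1622/225 ≈ 7.209 in (> 0, runoff occurs)
Q = (1622/225)²/((1622/225) + 500/9) = (2630884/50625)/(14122/225) = 1315442/1588725 in ≈ 0.828 in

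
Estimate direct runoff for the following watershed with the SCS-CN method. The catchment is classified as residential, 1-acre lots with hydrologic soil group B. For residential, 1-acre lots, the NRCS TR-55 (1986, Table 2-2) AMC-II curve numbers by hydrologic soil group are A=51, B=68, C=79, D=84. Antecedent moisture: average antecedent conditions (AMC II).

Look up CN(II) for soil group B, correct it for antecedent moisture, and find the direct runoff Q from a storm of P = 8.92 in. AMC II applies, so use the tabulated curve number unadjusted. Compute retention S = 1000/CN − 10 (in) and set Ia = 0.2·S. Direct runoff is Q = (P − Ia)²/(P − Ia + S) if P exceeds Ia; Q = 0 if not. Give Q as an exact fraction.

Q = 11498881/2291175 in ≈ 5.019 in

NRCS table: residential, 1-acre lots, soil group B → CN(II) = 68
CN(II) = 68; AMC II needs no correction.
Retention S: 1000/CN − 10 with CN=68.000 → S = 80/17 ≈ 4.706 in
Ia = 0.2S: 0.2·4.706 = 0.941 in (exactly 16/17)
Since P=8.920 > Ia=0.941: effective rainfall P−Ia = 3391/425 in
Q: (3391/425)² ÷ (5391/425) = 11498881/2291175 in (≈ 5.019 in)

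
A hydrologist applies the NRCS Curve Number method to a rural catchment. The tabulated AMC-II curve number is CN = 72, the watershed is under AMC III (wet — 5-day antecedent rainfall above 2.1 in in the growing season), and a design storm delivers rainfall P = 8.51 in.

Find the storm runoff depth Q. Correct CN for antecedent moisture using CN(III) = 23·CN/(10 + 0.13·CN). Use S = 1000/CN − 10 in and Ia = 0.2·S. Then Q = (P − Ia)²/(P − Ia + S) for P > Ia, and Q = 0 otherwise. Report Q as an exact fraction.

Q = 28614090649/4226049900 in ≈ 6.771 in

Wet (AMC III): CN(III) = 23·72/(10 + 0.13·72) = 1656/(484/25) = 10350/121 ≈ 85.537
Max retention: S = 1000/(10350/121) − 10 = 350/207 in (≈ 1.691 in)
Ia = 0.2·(350/207) = 70/207 in ≈ 0.338 in
Excess rainfall: 8.510 − 0.338 = 8.172 in; P > Ia so Q > 0
Q = (169157/20700)²/((169157/20700) + 350/207) = (28614090649/428490000)/(204157/20700) = 28614090649/4226049900 in ≈ 6.771 in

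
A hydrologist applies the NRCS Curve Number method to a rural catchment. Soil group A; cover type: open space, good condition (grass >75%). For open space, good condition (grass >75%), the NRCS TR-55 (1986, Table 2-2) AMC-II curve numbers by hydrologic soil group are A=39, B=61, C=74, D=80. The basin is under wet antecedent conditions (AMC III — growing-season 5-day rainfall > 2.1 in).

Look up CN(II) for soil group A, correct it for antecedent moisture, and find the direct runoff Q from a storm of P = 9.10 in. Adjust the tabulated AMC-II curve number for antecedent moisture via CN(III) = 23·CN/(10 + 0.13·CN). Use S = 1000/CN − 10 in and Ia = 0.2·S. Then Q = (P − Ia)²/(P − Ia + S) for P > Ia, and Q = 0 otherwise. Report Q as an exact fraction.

Q = 4820108329/1169930190 in ≈ 4.120 in

NRCS table: open space, good condition (grass >75%), soil group A → CN(II) = 39
Adjust CN=39 to AMC III: 23·39/(10 + 0.13·39) → 897 ÷ (1507/100) = 89700/1507 ≈ 59.522
Retention S: 1000/CN − 10 with CN=59.522 → S = 6100/897 ≈ 6.800 in
Initial abstraction Ia = S/5 = (6100/897)/5 = 1220/897 ≈ 1.360 in
Excess rainfall: 9.100 − 1.360 = 7.740 in; P > Ia so Q > 0
Q: (69427/8970)² ÷ (130427/8970) = 4820108329/1169930190 in (≈ 4.120 in)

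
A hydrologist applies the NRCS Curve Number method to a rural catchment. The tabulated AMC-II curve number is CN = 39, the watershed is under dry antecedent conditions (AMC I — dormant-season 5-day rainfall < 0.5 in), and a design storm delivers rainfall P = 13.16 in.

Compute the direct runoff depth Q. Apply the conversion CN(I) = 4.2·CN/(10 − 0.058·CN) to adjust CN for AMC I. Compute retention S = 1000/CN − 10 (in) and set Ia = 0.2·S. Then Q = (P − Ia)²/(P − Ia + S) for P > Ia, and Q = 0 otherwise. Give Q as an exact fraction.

Q = 13677536401/18006759225 in ≈ 0.760 in

CN(I) from CN(II)=39: (4.2·39)/(10 − 0.058·39) = 81900/3869 ≈ 21.168
S = 1000/(81900/3869) − 10 = 30500/819 in ≈ 37.241 in
Ia = 0.2S: 0.2·37.241 = 7.448 in (exactly 6100/819)
P − Ia = 13.160 − 7.448 = 116951/20475 ≈ 5.712 in (> 0, runoff occurs)
Q = (116951/20475)²/((116951/20475) + 30500/819) = (13677536401/419225625)/(879451/20475) = 13677536401/18006759225 in ≈ 0.760 in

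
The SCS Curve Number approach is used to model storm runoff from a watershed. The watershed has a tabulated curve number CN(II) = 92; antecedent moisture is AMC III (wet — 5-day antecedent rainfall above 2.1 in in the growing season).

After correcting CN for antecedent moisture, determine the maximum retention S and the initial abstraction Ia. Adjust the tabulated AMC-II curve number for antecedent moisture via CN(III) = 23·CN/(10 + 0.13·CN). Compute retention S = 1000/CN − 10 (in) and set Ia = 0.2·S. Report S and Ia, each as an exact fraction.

S = 200/529 in ≈ 0.378 in; Ia = 40/529 in ≈ 0.076 in

Adjust CN=92 to AMC III: 23·92/(10 + 0.13·92) → 2116 ÷ (549/25) = 52900/549 ≈ 96.357
Max retention: S = 1000/(52900/549) − 10 = 200/529 in (≈ 0.378 in)
Ia = 0.2·(200/529) = 40/529 in ≈ 0.076 in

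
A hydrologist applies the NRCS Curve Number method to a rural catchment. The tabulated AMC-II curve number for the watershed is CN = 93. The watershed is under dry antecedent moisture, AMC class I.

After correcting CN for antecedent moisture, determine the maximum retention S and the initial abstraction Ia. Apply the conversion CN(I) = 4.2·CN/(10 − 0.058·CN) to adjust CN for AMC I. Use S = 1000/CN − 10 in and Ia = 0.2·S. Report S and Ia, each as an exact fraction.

Dry (AMC I): CN(I) = 4.2·93/(10 − 0.058·93) = (1953/5)/(2303/500) = 27900/329 ≈ 84.802
Max retention: S = 1000/(27900/329) − 10 = 500/279 in (≈ 1.792 in)
Initial abstraction Ia = S/5 = (500/279)/5 = 100/279 ≈ 0.358 in

S = 500/279 in ≈ 1.792 in; Ia = 100/279 in ≈ 0.358 in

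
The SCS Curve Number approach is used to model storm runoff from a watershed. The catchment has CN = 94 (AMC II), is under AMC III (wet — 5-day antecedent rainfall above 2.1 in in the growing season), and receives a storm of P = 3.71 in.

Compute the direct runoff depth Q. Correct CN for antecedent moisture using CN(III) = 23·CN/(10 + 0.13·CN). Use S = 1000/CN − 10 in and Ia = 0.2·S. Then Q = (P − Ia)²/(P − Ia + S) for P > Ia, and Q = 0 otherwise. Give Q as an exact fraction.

CN(III) from CN(II)=94: (23·94)/(10 + 0.13·94) = 108100/1111 ≈ 97.300
S = 1000/(108100/1111) − 10 = 300/1081 in ≈ 0.278 in
Ia = 0.2S: 0.2·0.278 = 0.056 in (exactly 60/1081)
P − Ia = 3.710 − 0.056 = 395051/108100 ≈ 3.654 in (> 0, runoff occurs)
Q: (395051/108100)² ÷ (425051/108100) = 156065292601/45948013100 in (≈ 3.397 in)

Q = 156065292601/45948013100 in ≈ 3.397 in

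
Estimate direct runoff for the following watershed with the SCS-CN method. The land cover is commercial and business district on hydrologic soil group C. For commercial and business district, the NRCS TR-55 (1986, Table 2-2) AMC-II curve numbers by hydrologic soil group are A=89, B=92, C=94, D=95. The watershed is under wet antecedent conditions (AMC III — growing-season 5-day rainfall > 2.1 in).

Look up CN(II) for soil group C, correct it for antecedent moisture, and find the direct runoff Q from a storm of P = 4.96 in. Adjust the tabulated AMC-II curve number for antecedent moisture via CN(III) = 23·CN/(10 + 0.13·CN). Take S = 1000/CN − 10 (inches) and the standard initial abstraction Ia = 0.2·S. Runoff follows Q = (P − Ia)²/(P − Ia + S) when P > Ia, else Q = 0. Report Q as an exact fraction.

NRCS table: commercial and business district, soil group C → CN(II) = 94
Adjust CN=94 to AMC III: 23·94/(10 + 0.13·94) → 2162 ÷ (1111/50) = 108100/1111 ≈ 97.300
Retention S: 1000/CN − 10 with CN=97.300 → S = 300/1081 ≈ 0.278 in
Ia = 0.2S: 0.2·0.278 = 0.056 in (exactly 60/1081)
Since P=4.960 > Ia=0.056: effective rainfall P−Ia = 132544/27025 in
Q = (132544/27025)²/((132544/27025) + 300/1081) = (17567911936/730350625)/(140044/27025) = 4391977984/946172275 in ≈ 4.642 in

Q = 4391977984/946172275 in ≈ 4.642 in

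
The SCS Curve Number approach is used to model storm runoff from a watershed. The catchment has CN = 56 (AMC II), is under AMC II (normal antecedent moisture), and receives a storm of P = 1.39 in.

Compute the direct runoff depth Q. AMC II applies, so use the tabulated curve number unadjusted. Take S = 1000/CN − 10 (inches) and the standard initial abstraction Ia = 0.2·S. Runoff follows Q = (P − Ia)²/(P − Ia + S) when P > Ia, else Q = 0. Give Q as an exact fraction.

Q = 0 in ≈ 0.000 in

CN(II) = 56; AMC II needs no correction.
Retention S: 1000/CN − 10 with CN=56.000 → S = 55/7 ≈ 7.857 in
Ia = 0.2S: 0.2·7.857 = 1.571 in (exactly 11/7)
P = 1.390 ≤ Ia = 1.571 in: entire storm abstracted, Q = 0.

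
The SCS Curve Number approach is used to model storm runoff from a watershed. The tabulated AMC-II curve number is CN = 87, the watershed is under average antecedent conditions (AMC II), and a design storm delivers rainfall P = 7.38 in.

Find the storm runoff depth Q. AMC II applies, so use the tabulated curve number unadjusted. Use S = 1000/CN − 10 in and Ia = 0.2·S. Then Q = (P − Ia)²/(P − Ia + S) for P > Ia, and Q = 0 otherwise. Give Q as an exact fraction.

Q = 948824809/162268050 in ≈ 5.847 in

AMC II — tabulated CN = 87 applies directly.
S = 1000/87 − 10 = 130/87 in ≈ 1.494 in
Initial abstraction Ia = S/5 = (130/87)/5 = 26/87 ≈ 0.299 in
Excess rainfall: 7.380 − 0.299 = 7.081 in; P > Ia so Q > 0
Runoff Q = (P−Ia)²/(P−Ia+S) = (7.081)²/(7.081+1.494) = 948824809/162268050 ≈ 5.847 in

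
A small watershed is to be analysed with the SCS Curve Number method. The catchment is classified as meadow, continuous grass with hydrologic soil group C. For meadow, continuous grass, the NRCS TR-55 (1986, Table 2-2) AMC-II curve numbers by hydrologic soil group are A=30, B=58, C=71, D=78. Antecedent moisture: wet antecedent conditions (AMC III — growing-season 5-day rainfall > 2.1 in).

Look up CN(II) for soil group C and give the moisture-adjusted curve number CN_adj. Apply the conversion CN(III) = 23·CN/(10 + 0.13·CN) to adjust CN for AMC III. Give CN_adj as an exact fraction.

CN_adj = 163300/1923 ≈ 84.919

NRCS table: meadow, continuous grass, soil group C → CN(II) = 71
Adjust CN=71 to AMC III: 23·71/(10 + 0.13·71) → 1633 ÷ (1923/100) = 163300/1923 ≈ 84.919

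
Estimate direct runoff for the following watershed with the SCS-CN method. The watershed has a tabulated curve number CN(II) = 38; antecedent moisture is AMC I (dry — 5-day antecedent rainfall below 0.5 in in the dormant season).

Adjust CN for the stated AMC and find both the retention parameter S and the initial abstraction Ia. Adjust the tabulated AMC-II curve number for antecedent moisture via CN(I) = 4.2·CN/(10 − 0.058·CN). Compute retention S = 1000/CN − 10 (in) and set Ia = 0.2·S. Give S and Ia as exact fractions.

S = 15500/399 in ≈ 38.847 in; Ia = 3100/399 in ≈ 7.769 in

CN(I) from CN(II)=38: (4.2·38)/(10 − 0.058·38) = 39900/1949 ≈ 20.472
S = 1000/(39900/1949) − 10 = 15500/399 in ≈ 38.847 in
Ia = 0.2·(15500/399) = 3100/399 in ≈ 7.769 in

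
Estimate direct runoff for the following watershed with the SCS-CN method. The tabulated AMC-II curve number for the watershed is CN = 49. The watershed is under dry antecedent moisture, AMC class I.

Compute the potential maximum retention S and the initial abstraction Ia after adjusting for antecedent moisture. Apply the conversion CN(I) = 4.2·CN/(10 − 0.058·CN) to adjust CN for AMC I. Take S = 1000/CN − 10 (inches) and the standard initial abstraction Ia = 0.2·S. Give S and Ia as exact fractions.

CN(I) from CN(II)=49: (4.2·49)/(10 − 0.058·49) = 34300/1193 ≈ 28.751
Max retention: S = 1000/(34300/1193) − 10 = 8500/343 in (≈ 24.781 in)
Initial abstraction Ia = S/5 = (8500/343)/5 = 1700/343 ≈ 4.956 in

S = 8500/343 in ≈ 24.781 in; Ia = 1700/343 in ≈ 4.956 in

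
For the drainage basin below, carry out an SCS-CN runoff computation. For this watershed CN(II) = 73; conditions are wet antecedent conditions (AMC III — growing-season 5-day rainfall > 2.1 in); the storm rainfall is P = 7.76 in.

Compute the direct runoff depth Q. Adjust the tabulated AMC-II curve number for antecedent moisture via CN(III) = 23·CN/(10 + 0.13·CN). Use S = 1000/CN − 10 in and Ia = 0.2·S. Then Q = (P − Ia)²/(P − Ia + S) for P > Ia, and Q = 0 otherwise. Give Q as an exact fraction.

Q = 48742537538/7969499425 in ≈ 6.116 in

CN(III) from CN(II)=73: (23·73)/(10 + 0.13·73) = 167900/1949 ≈ 86.147
Retention S: 1000/CN − 10 with CN=86.147 → S = 2700/1679 ≈ 1.608 in
Ia = 0.2S: 0.2·1.608 = 0.322 in (exactly 540/1679)
Since P=7.760 > Ia=0.322: effective rainfall P−Ia = 312226/41975 in
Q = (312226/41975)²/((312226/41975) + 2700/1679) = (97485075076/1761900625)/(379726/41975) = 48742537538/7969499425 in ≈ 6.116 in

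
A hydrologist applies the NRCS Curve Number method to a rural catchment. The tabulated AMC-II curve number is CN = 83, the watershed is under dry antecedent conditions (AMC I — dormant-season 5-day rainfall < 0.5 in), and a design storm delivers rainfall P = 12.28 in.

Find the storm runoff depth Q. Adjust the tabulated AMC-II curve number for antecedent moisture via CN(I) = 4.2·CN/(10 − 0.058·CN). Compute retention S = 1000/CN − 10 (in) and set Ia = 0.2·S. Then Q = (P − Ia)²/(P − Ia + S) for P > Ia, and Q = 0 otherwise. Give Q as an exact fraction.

Q = 242655745201/30724776075 in ≈ 7.898 in

Dry (AMC I): CN(I) = 4.2·83/(10 − 0.058·83) = (1743/5)/(2593/500) = 174300/2593 ≈ 67.219
S = 1000/(174300/2593) − 10 = 8500/1743 in ≈ 4.877 in
Ia = 0.2·(8500/1743) = 1700/1743 in ≈ 0.975 in
Since P=12.280 > Ia=0.975: effective rainfall P−Ia = 492601/43575 in
Runoff Q = (P−Ia)²/(P−Ia+S) = (11.305)²/(11.305+4.877) = 242655745201/30724776075 ≈ 7.898 in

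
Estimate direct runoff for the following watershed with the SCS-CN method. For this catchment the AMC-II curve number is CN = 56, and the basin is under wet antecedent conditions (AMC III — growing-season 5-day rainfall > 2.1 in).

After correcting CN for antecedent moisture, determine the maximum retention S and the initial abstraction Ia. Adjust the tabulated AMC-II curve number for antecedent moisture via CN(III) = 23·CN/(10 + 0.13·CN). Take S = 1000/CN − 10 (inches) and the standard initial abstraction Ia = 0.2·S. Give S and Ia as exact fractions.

CN(III) from CN(II)=56: (23·56)/(10 + 0.13·56) = 4025/54 ≈ 74.537
S = 1000/(4025/54) − 10 = 550/161 in ≈ 3.416 in
Initial abstraction Ia = S/5 = (550/161)/5 = 110/161 ≈ 0.683 in

S = 550/161 in ≈ 3.416 in; Ia = 110/161 in ≈ 0.683 in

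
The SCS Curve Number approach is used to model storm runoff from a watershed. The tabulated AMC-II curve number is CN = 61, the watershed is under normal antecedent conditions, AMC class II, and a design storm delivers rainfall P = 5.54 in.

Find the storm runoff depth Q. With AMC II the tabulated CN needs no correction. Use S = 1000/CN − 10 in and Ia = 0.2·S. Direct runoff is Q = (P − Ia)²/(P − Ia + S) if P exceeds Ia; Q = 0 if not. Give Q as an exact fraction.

Average conditions: CN = 61 (no AMC adjustment).
Retention S: 1000/CN − 10 with CN=61.000 → S = 390/61 ≈ 6.393 in
Initial abstraction Ia = S/5 = (390/61)/5 = 78/61 ≈ 1.279 in
P − Ia = 5.540 − 1.279 = 12997/3050 ≈ 4.261 in (> 0, runoff occurs)
Q: (12997/3050)² ÷ (32497/3050) = 168922009/99115850 in (≈ 1.704 in)

Q = 168922009/99115850 in ≈ 1.704 in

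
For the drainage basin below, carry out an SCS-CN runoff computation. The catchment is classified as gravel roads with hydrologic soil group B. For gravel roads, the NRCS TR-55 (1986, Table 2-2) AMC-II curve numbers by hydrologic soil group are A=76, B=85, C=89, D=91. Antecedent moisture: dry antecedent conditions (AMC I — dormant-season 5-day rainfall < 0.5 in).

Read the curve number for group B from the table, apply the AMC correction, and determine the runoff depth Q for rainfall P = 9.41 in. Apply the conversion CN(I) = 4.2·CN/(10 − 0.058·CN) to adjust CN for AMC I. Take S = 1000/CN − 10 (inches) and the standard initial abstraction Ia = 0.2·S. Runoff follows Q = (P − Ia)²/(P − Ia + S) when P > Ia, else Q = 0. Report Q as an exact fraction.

Q = 10399716441/1808550100 in ≈ 5.750 in

NRCS table: gravel roads, soil group B → CN(II) = 85
Adjust CN=85 to AMC I: 4.2·85/(10 − 0.058·85) → 357 ÷ (507/100) = 11900/169 ≈ 70.414
Retention S: 1000/CN − 10 with CN=70.414 → S = 500/119 ≈ 4.202 in
Ia = 0.2·(500/119) = 100/119 in ≈ 0.840 in
Excess rainfall: 9.410 − 0.840 = 8.570 in; P > Ia so Q > 0
Runoff Q = (P−Ia)²/(P−Ia+S) = (8.570)²/(8.570+4.202) = 10399716441/1808550100 ≈ 5.750 in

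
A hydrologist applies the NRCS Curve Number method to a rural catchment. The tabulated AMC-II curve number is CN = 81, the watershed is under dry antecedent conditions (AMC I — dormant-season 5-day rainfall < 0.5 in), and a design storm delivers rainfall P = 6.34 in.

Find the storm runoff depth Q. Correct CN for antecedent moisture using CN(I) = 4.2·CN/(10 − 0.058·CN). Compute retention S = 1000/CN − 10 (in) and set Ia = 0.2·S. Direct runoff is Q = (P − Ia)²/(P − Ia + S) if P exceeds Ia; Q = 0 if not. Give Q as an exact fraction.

Q = 197328743089/78179405850 in ≈ 2.524 in

Dry (AMC I): CN(I) = 4.2·81/(10 − 0.058·81) = (1701/5)/(2651/500) = 170100/2651 ≈ 64.164
Retention S: 1000/CN − 10 with CN=64.164 → S = 9500/1701 ≈ 5.585 in
Ia = 0.2S: 0.2·5.585 = 1.117 in (exactly 1900/1701)
P − Ia = 6.340 − 1.117 = 444217/85050 ≈ 5.223 in (> 0, runoff occurs)
Q = (444217/85050)²/((444217/85050) + 9500/1701) = (197328743089/7233502500)/(919217/85050) = 197328743089/78179405850 in ≈ 2.524 in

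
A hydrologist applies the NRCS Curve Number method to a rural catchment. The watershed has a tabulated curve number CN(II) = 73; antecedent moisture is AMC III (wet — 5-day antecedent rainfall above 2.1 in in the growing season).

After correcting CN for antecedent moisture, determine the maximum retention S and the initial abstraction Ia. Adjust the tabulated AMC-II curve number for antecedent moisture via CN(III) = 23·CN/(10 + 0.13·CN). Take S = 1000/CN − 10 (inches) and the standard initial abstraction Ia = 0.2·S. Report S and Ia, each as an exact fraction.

S = 2700/1679 in ≈ 1.608 in; Ia = 540/1679 in ≈ 0.322 in

CN(III) from CN(II)=73: (23·73)/(10 + 0.13·73) = 167900/1949 ≈ 86.147
S = 1000/(167900/1949) − 10 = 2700/1679 in ≈ 1.608 in
Initial abstraction Ia = S/5 = (2700/1679)/5 = 540/1679 ≈ 0.322 in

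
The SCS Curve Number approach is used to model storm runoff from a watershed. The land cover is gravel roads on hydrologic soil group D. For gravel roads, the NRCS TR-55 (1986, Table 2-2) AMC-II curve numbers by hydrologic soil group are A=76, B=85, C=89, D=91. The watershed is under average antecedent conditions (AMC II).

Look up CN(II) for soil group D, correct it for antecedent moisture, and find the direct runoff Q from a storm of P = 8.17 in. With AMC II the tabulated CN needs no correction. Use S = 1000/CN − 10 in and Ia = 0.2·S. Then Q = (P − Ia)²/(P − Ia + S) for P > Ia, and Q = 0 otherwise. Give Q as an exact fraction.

Q = 5263067209/742077700 in ≈ 7.092 in

NRCS table: gravel roads, soil group D → CN(II) = 91
Average conditions: CN = 91 (no AMC adjustment).
Max retention: S = 1000/91 − 10 = 90/91 in (≈ 0.989 in)
Initial abstraction Ia = S/5 = (90/91)/5 = 18/91 ≈ 0.198 in
Since P=8.170 > Ia=0.198: effective rainfall P−Ia = 72547/9100 in
Runoff Q = (P−Ia)²/(P−Ia+S) = (7.972)²/(7.972+0.989) = 5263067209/742077700 ≈ 7.092 in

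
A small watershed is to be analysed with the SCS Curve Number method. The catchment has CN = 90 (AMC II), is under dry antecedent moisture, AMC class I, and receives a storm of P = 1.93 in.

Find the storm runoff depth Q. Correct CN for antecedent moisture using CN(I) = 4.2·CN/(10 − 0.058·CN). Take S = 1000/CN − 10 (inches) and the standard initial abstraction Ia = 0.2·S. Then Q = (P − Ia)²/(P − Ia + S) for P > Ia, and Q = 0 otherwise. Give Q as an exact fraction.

Q = 701031529/1445415300 in ≈ 0.485 in

CN(I) from CN(II)=90: (4.2·90)/(10 − 0.058·90) = 18900/239 ≈ 79.079
S = 1000/(18900/239) − 10 = 500/189 in ≈ 2.646 in
Ia = 0.2S: 0.2·2.646 = 0.529 in (exactly 100/189)
Excess rainfall: 1.930 − 0.529 = 1.401 in; P > Ia so Q > 0
Runoff Q = (P−Ia)²/(P−Ia+S) = (1.401)²/(1.401+2.646) = 701031529/1445415300 ≈ 0.485 in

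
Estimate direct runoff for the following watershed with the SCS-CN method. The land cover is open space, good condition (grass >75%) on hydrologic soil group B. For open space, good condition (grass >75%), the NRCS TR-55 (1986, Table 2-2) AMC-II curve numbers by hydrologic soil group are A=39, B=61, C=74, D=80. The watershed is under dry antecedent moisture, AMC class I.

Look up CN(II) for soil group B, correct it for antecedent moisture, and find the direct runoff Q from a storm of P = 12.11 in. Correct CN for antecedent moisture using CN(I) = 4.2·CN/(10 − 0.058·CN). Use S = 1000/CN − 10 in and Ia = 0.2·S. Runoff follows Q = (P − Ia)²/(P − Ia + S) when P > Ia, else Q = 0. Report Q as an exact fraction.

NRCS table: open space, good condition (grass >75%), soil group B → CN(II) = 61
CN(I) from CN(II)=61: (4.2·61)/(10 − 0.058·61) = 42700/1077 ≈ 39.647
Max retention: S = 1000/(42700/1077) − 10 = 6500/427 in (≈ 15.222 in)
Ia = 0.2·(6500/427) = 1300/427 in ≈ 3.044 in
Since P=12.110 > Ia=3.044: effective rainfall P−Ia = 387097/42700 in
Runoff Q = (P−Ia)²/(P−Ia+S) = (9.066)²/(9.066+15.222) = 149844087409/44284041900 ≈ 3.384 in

Q = 149844087409/44284041900 in ≈ 3.384 in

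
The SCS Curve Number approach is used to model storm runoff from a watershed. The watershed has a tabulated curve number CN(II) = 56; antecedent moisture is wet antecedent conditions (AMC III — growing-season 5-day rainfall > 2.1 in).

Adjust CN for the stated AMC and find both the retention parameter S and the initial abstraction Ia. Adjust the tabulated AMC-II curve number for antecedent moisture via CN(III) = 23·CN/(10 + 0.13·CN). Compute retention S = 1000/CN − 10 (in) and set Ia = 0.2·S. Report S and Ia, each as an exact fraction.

Adjust CN=56 to AMC III: 23·56/(10 + 0.13·56) → 1288 ÷ (432/25) = 4025/54 ≈ 74.537
Max retention: S = 1000/(4025/54) − 10 = 550/161 in (≈ 3.416 in)
Ia = 0.2·(550/161) = 110/161 in ≈ 0.683 in

S = 550/161 in ≈ 3.416 in; Ia = 110/161 in ≈ 0.683 in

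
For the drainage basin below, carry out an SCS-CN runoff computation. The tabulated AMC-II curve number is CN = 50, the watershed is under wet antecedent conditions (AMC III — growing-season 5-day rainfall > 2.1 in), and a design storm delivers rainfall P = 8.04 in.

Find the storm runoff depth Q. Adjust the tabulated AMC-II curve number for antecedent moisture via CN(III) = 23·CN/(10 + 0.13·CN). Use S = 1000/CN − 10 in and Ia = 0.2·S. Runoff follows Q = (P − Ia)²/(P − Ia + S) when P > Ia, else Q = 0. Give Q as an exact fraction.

Wet (AMC III): CN(III) = 23·50/(10 + 0.13·50) = 1150/(33/2) = 2300/33 ≈ 69.697
Retention S: 1000/CN − 10 with CN=69.697 → S = 100/23 ≈ 4.348 in
Ia = 0.2·(100/23) = 20/23 in ≈ 0.870 in
Excess rainfall: 8.040 − 0.870 = 7.170 in; P > Ia so Q > 0
Runoff Q = (P−Ia)²/(P−Ia+S) = (7.170)²/(7.170+4.348) = 16999129/3808225 ≈ 4.464 in

Q = 16999129/3808225 in ≈ 4.464 in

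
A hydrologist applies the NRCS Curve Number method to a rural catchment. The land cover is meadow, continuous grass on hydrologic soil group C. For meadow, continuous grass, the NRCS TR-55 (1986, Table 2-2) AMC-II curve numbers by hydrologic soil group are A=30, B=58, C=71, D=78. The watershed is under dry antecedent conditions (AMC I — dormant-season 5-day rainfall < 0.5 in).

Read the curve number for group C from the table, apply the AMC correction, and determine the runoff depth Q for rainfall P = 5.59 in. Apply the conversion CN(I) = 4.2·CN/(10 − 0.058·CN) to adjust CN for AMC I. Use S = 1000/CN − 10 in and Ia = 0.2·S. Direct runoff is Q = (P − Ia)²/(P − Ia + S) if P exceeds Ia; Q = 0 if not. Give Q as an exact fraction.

NRCS table: meadow, continuous grass, soil group C → CN(II) = 71
Dry (AMC I): CN(I) = 4.2·71/(10 − 0.058·71) = (1491/5)/(2941/500) = 149100/2941 ≈ 50.697
Max retention: S = 1000/(149100/2941) − 10 = 14500/1491 in (≈ 9.725 in)
Initial abstraction Ia = S/5 = (14500/1491)/5 = 2900/1491 ≈ 1.945 in
P − Ia = 5.590 − 1.945 = 543469/149100 ≈ 3.645 in (> 0, runoff occurs)
Q = (543469/149100)²/((543469/149100) + 14500/1491) = (295358553961/22230810000)/(1993469/149100) = 295358553961/297226227900 in ≈ 0.994 in

Q = 295358553961/297226227900 in ≈ 0.994 in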